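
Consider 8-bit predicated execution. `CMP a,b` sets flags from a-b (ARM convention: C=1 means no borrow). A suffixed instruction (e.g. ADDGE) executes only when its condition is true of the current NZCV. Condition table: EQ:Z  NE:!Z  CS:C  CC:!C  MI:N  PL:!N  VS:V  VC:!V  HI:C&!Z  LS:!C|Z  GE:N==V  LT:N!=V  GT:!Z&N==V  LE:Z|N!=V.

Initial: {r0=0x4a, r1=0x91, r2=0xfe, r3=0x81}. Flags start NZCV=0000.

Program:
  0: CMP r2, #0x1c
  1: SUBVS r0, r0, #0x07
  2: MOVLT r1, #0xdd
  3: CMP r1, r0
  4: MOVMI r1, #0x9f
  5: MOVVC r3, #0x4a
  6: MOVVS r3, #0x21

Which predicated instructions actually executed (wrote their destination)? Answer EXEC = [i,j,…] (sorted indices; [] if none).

[0] flags=1010 → (cmp)
[1] flags=1010 VS?F → skip
[2] flags=1010 LT?T → r1=0xdd
[3] flags=1010 → (cmp)
[4] flags=1010 MI?T → r1=0x9f
[5] flags=1010 VC?T → r3=0x4a
[6] flags=1010 VS?F → skip

EXEC = [2,4,5]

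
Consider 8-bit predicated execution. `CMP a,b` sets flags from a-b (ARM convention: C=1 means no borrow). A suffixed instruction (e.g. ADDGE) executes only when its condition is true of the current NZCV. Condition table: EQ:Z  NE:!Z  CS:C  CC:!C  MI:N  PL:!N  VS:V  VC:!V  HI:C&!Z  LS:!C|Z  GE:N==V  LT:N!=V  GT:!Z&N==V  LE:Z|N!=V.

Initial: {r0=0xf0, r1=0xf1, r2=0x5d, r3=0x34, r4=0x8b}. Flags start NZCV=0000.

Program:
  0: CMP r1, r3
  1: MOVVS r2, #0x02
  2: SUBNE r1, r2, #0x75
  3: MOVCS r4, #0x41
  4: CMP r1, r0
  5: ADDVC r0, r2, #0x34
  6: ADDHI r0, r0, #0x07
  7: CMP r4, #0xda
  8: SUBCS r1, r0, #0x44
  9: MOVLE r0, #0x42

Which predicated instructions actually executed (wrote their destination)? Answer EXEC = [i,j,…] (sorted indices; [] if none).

0: ✓ CMP  NZCV=1010
1: · MOVVS
2: ✓ SUBNE  r1←0xe8
3: ✓ MOVCS  r4←0x41
4: ✓ CMP  NZCV=1000
5: ✓ ADDVC  r0←0x91
6: · ADDHI
7: ✓ CMP  NZCV=0000
8: · SUBCS
9: · MOVLE

EXEC = [2,3,5]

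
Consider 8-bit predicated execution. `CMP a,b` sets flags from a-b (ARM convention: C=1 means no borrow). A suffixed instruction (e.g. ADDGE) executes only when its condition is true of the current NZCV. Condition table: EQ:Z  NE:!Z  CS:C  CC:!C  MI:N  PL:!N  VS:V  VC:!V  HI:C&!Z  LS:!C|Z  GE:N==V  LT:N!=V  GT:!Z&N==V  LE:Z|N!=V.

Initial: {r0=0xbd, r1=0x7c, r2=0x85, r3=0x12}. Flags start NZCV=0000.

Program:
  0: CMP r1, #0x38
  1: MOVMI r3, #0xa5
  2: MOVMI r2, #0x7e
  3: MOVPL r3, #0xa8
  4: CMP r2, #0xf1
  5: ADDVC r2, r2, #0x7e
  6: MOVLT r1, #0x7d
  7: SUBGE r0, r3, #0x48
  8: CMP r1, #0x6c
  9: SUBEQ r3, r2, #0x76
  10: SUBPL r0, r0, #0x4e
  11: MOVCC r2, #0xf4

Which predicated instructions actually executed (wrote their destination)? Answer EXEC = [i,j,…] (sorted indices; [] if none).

EXEC = [3,5,6,10]

0: ✓ CMP  NZCV=0010
1: · MOVMI
2: · MOVMI
3: ✓ MOVPL  r3←0xa8
4: ✓ CMP  NZCV=1000
5: ✓ ADDVC  r2←0x03
6: ✓ MOVLT  r1←0x7d
7: · SUBGE
8: ✓ CMP  NZCV=0010
9: · SUBEQ
10: ✓ SUBPL  r0←0x6f
11: · MOVCC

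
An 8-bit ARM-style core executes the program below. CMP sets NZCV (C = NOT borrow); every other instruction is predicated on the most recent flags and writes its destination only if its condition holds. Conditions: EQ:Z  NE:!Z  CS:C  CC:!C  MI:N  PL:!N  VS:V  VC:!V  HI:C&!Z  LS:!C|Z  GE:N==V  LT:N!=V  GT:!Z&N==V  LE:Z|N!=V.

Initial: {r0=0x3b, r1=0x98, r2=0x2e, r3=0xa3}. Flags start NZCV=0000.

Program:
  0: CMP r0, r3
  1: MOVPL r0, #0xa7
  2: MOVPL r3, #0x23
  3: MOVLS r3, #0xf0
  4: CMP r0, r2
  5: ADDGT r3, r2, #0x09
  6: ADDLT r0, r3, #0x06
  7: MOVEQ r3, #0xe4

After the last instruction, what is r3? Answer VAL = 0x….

[0] flags=1001 → (cmp)
[1] flags=1001 PL?F → skip
[2] flags=1001 PL?F → skip
[3] flags=1001 LS?T → r3=0xf0
[4] flags=0010 → (cmp)
[5] flags=0010 GT?T → r3=0x37
[6] flags=0010 LT?F → skip
[7] flags=0010 EQ?F → skip

VAL = 0x37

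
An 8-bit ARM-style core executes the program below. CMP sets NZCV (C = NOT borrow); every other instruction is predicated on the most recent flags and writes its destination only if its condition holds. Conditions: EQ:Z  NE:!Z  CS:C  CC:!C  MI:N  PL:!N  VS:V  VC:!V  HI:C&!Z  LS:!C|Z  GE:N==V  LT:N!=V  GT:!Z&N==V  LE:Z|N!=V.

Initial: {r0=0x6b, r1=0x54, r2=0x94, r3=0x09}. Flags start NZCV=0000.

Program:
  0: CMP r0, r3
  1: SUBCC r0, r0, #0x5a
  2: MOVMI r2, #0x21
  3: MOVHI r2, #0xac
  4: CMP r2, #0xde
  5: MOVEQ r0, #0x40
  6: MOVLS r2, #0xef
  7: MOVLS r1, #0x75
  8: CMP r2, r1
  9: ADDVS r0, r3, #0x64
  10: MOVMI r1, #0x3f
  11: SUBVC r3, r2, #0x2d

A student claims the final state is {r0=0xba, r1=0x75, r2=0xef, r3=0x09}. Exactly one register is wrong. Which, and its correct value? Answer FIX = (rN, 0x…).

FIX = (r0, 0x6d)

[0] flags=0010 → (cmp)
[1] flags=0010 CC?F → skip
[2] flags=0010 MI?F → skip
[3] flags=0010 HI?T → r2=0xac
[4] flags=1000 → (cmp)
[5] flags=1000 EQ?F → skip
[6] flags=1000 LS?T → r2=0xef
[7] flags=1000 LS?T → r1=0x75
[8] flags=0011 → (cmp)
[9] flags=0011 VS?T → r0=0x6d
[10] flags=0011 MI?F → skip
[11] flags=0011 VC?F → skip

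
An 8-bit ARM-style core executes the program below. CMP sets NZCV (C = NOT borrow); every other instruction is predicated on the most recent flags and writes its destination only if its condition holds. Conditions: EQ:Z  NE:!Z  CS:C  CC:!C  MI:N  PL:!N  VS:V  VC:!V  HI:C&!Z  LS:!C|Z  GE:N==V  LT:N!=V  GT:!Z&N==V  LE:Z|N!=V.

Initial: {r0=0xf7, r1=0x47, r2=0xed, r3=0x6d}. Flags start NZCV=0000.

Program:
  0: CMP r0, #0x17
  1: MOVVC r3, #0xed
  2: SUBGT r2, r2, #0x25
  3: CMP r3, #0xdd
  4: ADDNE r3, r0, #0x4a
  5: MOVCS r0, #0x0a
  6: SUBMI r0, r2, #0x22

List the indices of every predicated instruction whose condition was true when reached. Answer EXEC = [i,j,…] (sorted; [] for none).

0: ✓ CMP  NZCV=1010
1: ✓ MOVVC  r3←0xed
2: · SUBGT
3: ✓ CMP  NZCV=0010
4: ✓ ADDNE  r3←0x41
5: ✓ MOVCS  r0←0x0a
6: · SUBMI

EXEC = [1,4,5]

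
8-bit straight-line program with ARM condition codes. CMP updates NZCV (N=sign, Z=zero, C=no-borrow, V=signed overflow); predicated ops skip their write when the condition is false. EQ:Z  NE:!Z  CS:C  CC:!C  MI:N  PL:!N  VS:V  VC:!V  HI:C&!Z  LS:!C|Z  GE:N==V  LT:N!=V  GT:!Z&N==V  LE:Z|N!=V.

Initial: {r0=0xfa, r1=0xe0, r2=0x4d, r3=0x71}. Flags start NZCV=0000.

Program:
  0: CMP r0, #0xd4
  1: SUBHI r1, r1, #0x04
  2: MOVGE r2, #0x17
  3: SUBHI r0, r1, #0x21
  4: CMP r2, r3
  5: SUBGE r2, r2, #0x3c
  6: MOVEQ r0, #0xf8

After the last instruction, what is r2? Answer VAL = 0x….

0: ✓ CMP  NZCV=0010
1: ✓ SUBHI  r1←0xdc
2: ✓ MOVGE  r2←0x17
3: ✓ SUBHI  r0←0xbb
4: ✓ CMP  NZCV=1000
5: · SUBGE
6: · MOVEQ

VAL = 0x17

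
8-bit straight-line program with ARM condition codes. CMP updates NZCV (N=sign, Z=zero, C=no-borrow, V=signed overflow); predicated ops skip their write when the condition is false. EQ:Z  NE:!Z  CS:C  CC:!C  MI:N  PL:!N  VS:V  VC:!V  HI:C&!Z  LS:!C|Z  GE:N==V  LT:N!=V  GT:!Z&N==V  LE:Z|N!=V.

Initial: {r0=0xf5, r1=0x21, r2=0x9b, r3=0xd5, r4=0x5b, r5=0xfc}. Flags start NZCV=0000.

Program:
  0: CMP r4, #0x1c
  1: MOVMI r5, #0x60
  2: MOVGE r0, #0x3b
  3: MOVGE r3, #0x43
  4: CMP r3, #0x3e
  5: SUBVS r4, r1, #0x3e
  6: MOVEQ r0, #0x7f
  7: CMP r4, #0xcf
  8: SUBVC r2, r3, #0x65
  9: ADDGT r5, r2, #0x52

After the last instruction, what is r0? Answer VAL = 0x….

VAL = 0x3b

[0] flags=0010 → (cmp)
[1] flags=0010 MI?F → skip
[2] flags=0010 GE?T → r0=0x3b
[3] flags=0010 GE?T → r3=0x43
[4] flags=0010 → (cmp)
[5] flags=0010 VS?F → skip
[6] flags=0010 EQ?F → skip
[7] flags=1001 → (cmp)
[8] flags=1001 VC?F → skip
[9] flags=1001 GT?T → r5=0xed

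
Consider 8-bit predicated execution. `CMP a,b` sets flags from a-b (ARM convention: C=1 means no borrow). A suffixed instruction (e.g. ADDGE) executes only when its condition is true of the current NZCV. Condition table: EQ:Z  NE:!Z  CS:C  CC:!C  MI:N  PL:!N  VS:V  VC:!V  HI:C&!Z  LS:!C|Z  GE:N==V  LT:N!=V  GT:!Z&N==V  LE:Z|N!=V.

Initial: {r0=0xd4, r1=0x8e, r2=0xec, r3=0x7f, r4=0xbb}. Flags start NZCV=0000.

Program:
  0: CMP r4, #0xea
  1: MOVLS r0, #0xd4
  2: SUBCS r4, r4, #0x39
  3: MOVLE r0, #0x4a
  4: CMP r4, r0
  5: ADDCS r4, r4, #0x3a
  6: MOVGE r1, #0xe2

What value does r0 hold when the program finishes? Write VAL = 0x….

VAL = 0x4a

[0] flags=1000 → (cmp)
[1] flags=1000 LS?T → r0=0xd4
[2] flags=1000 CS?F → skip
[3] flags=1000 LE?T → r0=0x4a
[4] flags=0011 → (cmp)
[5] flags=0011 CS?T → r4=0xf5
[6] flags=0011 GE?F → skip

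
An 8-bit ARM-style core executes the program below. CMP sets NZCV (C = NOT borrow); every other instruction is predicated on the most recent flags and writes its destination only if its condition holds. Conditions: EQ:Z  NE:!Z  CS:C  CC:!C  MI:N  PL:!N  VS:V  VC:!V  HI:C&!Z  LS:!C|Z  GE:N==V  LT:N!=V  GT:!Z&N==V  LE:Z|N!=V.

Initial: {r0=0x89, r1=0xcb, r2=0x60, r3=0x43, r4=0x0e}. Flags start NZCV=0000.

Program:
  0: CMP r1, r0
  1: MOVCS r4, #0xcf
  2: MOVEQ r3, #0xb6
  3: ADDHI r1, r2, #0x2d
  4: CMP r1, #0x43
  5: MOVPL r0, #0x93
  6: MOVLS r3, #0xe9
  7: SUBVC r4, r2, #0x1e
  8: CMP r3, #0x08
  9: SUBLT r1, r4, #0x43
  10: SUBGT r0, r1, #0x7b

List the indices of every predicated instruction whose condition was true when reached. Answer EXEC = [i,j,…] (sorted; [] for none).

[0] flags=0010 → (cmp)
[1] flags=0010 CS?T → r4=0xcf
[2] flags=0010 EQ?F → skip
[3] flags=0010 HI?T → r1=0x8d
[4] flags=0011 → (cmp)
[5] flags=0011 PL?T → r0=0x93
[6] flags=0011 LS?F → skip
[7] flags=0011 VC?F → skip
[8] flags=0010 → (cmp)
[9] flags=0010 LT?F → skip
[10] flags=0010 GT?T → r0=0x12

EXEC = [1,3,5,10]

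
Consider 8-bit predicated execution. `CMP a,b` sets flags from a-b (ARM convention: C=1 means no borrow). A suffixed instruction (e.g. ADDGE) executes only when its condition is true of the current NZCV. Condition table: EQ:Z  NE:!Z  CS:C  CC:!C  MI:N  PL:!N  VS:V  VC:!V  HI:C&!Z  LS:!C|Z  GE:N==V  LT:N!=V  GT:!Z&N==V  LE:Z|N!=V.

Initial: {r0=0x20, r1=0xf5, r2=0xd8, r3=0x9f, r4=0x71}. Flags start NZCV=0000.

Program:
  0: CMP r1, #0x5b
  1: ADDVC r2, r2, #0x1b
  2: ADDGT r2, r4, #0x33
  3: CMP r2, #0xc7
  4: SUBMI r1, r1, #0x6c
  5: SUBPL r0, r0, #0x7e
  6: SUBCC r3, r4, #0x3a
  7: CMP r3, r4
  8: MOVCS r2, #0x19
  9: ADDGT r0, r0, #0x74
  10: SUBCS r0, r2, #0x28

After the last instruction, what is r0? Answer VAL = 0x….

[0] flags=1010 → (cmp)
[1] flags=1010 VC?T → r2=0xf3
[2] flags=1010 GT?F → skip
[3] flags=0010 → (cmp)
[4] flags=0010 MI?F → skip
[5] flags=0010 PL?T → r0=0xa2
[6] flags=0010 CC?F → skip
[7] flags=0011 → (cmp)
[8] flags=0011 CS?T → r2=0x19
[9] flags=0011 GT?F → skip
[10] flags=0011 CS?T → r0=0xf1

VAL = 0xf1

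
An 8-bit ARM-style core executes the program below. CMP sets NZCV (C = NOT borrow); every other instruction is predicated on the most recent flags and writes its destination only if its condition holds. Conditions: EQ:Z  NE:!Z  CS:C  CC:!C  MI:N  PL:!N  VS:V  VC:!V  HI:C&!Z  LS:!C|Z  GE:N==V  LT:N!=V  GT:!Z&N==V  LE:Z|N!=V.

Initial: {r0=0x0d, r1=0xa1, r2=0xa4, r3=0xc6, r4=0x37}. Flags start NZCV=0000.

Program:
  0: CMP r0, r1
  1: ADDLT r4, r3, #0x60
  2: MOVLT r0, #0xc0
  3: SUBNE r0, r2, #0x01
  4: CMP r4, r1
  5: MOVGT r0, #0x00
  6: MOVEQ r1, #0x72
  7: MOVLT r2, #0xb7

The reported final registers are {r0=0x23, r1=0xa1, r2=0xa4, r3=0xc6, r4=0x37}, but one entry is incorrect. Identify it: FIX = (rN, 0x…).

[0] flags=0000 → (cmp)
[1] flags=0000 LT?F → skip
[2] flags=0000 LT?F → skip
[3] flags=0000 NE?T → r0=0xa3
[4] flags=1001 → (cmp)
[5] flags=1001 GT?T → r0=0x00
[6] flags=1001 EQ?F → skip
[7] flags=1001 LT?F → skip

FIX = (r0, 0x00)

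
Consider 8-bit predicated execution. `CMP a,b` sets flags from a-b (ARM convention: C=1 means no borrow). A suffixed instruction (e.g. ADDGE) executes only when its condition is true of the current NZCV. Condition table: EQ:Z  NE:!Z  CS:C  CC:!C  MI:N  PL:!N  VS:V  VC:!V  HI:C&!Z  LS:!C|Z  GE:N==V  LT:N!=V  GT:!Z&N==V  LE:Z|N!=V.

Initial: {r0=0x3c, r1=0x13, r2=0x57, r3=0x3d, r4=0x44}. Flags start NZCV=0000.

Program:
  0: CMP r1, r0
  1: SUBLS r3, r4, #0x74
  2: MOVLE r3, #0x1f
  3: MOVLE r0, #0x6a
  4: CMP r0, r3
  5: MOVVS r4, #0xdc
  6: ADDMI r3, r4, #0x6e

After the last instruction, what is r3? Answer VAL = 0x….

0: ✓ CMP  NZCV=1000
1: ✓ SUBLS  r3←0xd0
2: ✓ MOVLE  r3←0x1f
3: ✓ MOVLE  r0←0x6a
4: ✓ CMP  NZCV=0010
5: · MOVVS
6: · ADDMI

VAL = 0x1f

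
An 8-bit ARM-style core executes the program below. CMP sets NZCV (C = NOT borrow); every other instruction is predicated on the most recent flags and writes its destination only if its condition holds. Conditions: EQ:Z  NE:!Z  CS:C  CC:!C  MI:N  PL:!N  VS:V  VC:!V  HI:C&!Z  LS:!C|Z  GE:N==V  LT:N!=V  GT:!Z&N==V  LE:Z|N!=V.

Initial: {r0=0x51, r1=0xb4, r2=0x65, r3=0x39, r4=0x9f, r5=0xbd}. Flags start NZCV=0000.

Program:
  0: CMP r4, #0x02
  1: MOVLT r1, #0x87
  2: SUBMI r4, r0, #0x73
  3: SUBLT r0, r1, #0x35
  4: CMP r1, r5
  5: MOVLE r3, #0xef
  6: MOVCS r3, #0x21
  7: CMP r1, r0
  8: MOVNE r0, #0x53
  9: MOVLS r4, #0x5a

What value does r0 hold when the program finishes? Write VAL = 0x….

VAL = 0x53

[0] flags=1010 → (cmp)
[1] flags=1010 LT?T → r1=0x87
[2] flags=1010 MI?T → r4=0xde
[3] flags=1010 LT?T → r0=0x52
[4] flags=1000 → (cmp)
[5] flags=1000 LE?T → r3=0xef
[6] flags=1000 CS?F → skip
[7] flags=0011 → (cmp)
[8] flags=0011 NE?T → r0=0x53
[9] flags=0011 LS?F → skip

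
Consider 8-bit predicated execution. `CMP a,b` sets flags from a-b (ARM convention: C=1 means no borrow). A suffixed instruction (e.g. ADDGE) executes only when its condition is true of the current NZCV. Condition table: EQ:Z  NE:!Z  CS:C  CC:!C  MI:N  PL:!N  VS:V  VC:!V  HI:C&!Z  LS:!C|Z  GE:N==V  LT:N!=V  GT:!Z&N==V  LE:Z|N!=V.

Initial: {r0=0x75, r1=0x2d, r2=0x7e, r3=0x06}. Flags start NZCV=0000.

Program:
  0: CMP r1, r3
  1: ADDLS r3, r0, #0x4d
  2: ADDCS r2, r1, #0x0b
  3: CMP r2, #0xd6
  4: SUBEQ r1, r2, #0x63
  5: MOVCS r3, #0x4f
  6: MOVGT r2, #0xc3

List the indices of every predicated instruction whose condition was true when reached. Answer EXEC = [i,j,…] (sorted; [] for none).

0: ✓ CMP  NZCV=0010
1: · ADDLS
2: ✓ ADDCS  r2←0x38
3: ✓ CMP  NZCV=0000
4: · SUBEQ
5: · MOVCS
6: ✓ MOVGT  r2←0xc3

EXEC = [2,6]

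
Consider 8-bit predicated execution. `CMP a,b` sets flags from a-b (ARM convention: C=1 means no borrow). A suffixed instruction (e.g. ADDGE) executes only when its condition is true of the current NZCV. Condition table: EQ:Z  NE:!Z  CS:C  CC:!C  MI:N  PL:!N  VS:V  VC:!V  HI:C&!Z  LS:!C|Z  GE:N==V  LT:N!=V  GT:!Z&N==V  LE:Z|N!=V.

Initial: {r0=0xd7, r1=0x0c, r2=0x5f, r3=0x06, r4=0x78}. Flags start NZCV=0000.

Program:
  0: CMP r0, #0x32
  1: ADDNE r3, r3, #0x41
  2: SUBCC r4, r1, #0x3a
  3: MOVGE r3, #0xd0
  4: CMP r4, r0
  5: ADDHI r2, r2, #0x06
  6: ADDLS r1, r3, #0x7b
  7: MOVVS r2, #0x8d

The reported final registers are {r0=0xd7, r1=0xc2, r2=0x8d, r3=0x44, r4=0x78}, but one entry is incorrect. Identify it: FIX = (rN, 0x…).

FIX = (r3, 0x47)

[0] flags=1010 → (cmp)
[1] flags=1010 NE?T → r3=0x47
[2] flags=1010 CC?F → skip
[3] flags=1010 GE?F → skip
[4] flags=1001 → (cmp)
[5] flags=1001 HI?F → skip
[6] flags=1001 LS?T → r1=0xc2
[7] flags=1001 VS?T → r2=0x8d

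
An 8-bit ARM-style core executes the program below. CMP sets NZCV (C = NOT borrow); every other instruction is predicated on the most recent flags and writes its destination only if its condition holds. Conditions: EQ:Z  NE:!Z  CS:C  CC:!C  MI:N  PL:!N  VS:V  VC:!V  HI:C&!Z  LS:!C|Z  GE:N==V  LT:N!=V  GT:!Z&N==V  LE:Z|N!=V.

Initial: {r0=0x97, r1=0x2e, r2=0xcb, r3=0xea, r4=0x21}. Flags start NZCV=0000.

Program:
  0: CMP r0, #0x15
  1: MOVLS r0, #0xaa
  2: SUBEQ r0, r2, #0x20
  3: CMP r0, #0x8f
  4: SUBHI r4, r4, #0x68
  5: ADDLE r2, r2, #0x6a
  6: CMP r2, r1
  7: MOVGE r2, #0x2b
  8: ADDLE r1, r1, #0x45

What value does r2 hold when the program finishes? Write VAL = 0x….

VAL = 0xcb

0: ✓ CMP  NZCV=1010
1: · MOVLS
2: · SUBEQ
3: ✓ CMP  NZCV=0010
4: ✓ SUBHI  r4←0xb9
5: · ADDLE
6: ✓ CMP  NZCV=1010
7: · MOVGE
8: ✓ ADDLE  r1←0x73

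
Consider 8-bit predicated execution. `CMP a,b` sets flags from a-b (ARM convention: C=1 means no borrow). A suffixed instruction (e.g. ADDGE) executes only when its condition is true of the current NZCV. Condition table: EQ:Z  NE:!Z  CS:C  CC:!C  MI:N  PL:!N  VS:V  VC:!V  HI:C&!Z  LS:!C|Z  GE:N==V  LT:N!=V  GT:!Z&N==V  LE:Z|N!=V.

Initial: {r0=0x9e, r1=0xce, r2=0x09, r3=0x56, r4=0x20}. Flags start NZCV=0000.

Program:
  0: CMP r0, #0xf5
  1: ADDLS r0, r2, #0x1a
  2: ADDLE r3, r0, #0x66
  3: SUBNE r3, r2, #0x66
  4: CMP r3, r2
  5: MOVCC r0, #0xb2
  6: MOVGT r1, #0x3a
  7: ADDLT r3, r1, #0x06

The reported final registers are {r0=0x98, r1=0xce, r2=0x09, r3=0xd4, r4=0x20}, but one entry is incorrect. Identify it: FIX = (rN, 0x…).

FIX = (r0, 0x23)

[0] flags=1000 → (cmp)
[1] flags=1000 LS?T → r0=0x23
[2] flags=1000 LE?T → r3=0x89
[3] flags=1000 NE?T → r3=0xa3
[4] flags=1010 → (cmp)
[5] flags=1010 CC?F → skip
[6] flags=1010 GT?F → skip
[7] flags=1010 LT?T → r3=0xd4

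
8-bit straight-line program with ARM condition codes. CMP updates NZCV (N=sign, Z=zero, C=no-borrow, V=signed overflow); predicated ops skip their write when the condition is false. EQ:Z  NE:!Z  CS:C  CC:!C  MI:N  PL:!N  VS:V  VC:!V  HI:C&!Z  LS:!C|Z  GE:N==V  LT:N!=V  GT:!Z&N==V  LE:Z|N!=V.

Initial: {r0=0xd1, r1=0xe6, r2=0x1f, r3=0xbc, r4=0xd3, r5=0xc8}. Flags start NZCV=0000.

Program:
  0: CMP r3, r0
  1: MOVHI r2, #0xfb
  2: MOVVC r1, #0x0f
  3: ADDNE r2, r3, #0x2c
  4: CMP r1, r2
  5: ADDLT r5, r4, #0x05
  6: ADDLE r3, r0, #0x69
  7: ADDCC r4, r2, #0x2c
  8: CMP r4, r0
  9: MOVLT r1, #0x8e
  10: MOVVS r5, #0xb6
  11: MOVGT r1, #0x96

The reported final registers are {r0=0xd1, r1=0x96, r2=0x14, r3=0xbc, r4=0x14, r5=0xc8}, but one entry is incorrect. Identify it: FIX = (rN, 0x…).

FIX = (r2, 0xe8)

[0] flags=1000 → (cmp)
[1] flags=1000 HI?F → skip
[2] flags=1000 VC?T → r1=0x0f
[3] flags=1000 NE?T → r2=0xe8
[4] flags=0000 → (cmp)
[5] flags=0000 LT?F → skip
[6] flags=0000 LE?F → skip
[7] flags=0000 CC?T → r4=0x14
[8] flags=0000 → (cmp)
[9] flags=0000 LT?F → skip
[10] flags=0000 VS?F → skip
[11] flags=0000 GT?T → r1=0x96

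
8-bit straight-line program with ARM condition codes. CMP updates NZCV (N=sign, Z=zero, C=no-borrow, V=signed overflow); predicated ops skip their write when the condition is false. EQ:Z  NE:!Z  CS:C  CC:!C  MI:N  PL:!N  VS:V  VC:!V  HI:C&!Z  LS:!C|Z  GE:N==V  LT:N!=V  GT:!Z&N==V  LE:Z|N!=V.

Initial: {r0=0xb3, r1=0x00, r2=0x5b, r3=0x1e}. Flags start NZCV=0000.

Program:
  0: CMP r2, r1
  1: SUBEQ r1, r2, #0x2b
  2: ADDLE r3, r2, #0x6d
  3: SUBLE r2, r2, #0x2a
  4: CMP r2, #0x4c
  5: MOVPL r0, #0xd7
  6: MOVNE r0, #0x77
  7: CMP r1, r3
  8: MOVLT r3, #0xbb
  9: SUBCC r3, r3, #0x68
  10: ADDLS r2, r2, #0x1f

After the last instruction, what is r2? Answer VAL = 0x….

VAL = 0x7a

0: ✓ CMP  NZCV=0010
1: · SUBEQ
2: · ADDLE
3: · SUBLE
4: ✓ CMP  NZCV=0010
5: ✓ MOVPL  r0←0xd7
6: ✓ MOVNE  r0←0x77
7: ✓ CMP  NZCV=1000
8: ✓ MOVLT  r3←0xbb
9: ✓ SUBCC  r3←0x53
10: ✓ ADDLS  r2←0x7a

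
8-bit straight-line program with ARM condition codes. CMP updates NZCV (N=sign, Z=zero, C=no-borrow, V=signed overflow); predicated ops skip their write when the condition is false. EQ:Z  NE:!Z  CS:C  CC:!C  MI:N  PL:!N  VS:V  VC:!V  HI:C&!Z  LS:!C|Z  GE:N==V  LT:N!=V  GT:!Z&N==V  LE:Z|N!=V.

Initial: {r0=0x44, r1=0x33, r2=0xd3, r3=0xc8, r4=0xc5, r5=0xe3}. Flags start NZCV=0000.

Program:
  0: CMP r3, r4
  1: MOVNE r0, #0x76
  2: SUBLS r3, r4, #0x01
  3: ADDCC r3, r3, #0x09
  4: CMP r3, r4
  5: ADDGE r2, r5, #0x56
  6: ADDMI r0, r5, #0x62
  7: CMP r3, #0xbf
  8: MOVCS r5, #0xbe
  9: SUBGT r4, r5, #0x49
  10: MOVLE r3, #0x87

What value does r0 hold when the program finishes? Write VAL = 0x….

0: ✓ CMP  NZCV=0010
1: ✓ MOVNE  r0←0x76
2: · SUBLS
3: · ADDCC
4: ✓ CMP  NZCV=0010
5: ✓ ADDGE  r2←0x39
6: · ADDMI
7: ✓ CMP  NZCV=0010
8: ✓ MOVCS  r5←0xbe
9: ✓ SUBGT  r4←0x75
10: · MOVLE

VAL = 0x76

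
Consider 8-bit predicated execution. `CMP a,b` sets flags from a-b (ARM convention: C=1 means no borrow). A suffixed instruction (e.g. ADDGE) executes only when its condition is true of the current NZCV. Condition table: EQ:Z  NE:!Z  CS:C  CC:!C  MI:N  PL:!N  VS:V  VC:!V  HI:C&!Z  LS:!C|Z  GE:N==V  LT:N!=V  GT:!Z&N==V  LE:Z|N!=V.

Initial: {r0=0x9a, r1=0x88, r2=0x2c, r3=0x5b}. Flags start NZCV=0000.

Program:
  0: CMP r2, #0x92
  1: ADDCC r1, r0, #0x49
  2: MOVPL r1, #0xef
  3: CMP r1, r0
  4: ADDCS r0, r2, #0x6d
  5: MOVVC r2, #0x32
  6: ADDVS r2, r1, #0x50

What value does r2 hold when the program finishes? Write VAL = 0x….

VAL = 0x32

0: ✓ CMP  NZCV=1001
1: ✓ ADDCC  r1←0xe3
2: · MOVPL
3: ✓ CMP  NZCV=0010
4: ✓ ADDCS  r0←0x99
5: ✓ MOVVC  r2←0x32
6: · ADDVS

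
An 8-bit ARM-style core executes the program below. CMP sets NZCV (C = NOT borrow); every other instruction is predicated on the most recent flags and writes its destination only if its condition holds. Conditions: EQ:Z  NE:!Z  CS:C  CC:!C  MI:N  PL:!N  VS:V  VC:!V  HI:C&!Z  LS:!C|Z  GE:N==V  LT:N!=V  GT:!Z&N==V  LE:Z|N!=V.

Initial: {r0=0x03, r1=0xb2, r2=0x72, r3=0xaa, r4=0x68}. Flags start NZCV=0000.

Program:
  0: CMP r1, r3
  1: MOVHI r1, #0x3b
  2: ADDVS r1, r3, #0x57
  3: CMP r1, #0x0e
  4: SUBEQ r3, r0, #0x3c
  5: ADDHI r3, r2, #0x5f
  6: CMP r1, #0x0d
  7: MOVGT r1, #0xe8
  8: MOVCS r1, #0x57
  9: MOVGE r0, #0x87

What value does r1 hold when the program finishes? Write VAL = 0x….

VAL = 0x57

[0] flags=0010 → (cmp)
[1] flags=0010 HI?T → r1=0x3b
[2] flags=0010 VS?F → skip
[3] flags=0010 → (cmp)
[4] flags=0010 EQ?F → skip
[5] flags=0010 HI?T → r3=0xd1
[6] flags=0010 → (cmp)
[7] flags=0010 GT?T → r1=0xe8
[8] flags=0010 CS?T → r1=0x57
[9] flags=0010 GE?T → r0=0x87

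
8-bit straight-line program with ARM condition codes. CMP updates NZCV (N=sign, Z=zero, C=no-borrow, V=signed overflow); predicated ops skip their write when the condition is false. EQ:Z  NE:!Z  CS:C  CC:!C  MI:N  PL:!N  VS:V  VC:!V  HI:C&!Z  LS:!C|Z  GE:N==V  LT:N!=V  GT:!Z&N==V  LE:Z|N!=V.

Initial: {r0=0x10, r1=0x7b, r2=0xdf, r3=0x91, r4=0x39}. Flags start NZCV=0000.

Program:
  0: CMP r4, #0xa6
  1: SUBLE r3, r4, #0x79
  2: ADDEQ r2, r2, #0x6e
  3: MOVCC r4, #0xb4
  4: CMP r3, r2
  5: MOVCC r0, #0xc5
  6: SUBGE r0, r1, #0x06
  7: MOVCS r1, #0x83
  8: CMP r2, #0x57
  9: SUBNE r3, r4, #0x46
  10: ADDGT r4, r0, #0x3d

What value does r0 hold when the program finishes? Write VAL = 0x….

[0] flags=1001 → (cmp)
[1] flags=1001 LE?F → skip
[2] flags=1001 EQ?F → skip
[3] flags=1001 CC?T → r4=0xb4
[4] flags=1000 → (cmp)
[5] flags=1000 CC?T → r0=0xc5
[6] flags=1000 GE?F → skip
[7] flags=1000 CS?F → skip
[8] flags=1010 → (cmp)
[9] flags=1010 NE?T → r3=0x6e
[10] flags=1010 GT?F → skip

VAL = 0xc5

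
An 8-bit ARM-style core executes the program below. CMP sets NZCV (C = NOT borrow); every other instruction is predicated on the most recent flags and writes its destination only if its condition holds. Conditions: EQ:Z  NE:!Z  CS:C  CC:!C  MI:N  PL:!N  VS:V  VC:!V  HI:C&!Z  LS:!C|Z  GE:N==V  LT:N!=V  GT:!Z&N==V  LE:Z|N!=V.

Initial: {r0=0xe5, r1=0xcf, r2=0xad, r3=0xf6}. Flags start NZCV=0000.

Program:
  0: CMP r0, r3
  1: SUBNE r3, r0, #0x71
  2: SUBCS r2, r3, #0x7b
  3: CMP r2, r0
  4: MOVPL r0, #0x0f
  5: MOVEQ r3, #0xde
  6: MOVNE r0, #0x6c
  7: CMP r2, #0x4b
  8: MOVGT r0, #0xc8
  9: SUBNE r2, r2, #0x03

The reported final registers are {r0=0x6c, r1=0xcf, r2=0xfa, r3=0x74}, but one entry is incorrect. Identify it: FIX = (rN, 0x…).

0: ✓ CMP  NZCV=1000
1: ✓ SUBNE  r3←0x74
2: · SUBCS
3: ✓ CMP  NZCV=1000
4: · MOVPL
5: · MOVEQ
6: ✓ MOVNE  r0←0x6c
7: ✓ CMP  NZCV=0011
8: · MOVGT
9: ✓ SUBNE  r2←0xaa

FIX = (r2, 0xaa)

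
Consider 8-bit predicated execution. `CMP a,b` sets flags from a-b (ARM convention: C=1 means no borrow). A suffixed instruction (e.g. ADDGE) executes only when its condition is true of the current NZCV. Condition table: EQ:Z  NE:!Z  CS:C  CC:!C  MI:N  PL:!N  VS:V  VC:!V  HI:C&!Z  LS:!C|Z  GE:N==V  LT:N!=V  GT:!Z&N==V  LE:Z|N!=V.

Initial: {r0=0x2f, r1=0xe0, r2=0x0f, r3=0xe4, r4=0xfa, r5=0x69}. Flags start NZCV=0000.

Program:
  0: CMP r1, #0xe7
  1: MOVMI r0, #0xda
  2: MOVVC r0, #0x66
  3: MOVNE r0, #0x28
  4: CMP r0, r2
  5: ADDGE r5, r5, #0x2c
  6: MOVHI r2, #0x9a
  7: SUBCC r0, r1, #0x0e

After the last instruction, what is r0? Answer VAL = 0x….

VAL = 0x28

0: ✓ CMP  NZCV=1000
1: ✓ MOVMI  r0←0xda
2: ✓ MOVVC  r0←0x66
3: ✓ MOVNE  r0←0x28
4: ✓ CMP  NZCV=0010
5: ✓ ADDGE  r5←0x95
6: ✓ MOVHI  r2←0x9a
7: · SUBCC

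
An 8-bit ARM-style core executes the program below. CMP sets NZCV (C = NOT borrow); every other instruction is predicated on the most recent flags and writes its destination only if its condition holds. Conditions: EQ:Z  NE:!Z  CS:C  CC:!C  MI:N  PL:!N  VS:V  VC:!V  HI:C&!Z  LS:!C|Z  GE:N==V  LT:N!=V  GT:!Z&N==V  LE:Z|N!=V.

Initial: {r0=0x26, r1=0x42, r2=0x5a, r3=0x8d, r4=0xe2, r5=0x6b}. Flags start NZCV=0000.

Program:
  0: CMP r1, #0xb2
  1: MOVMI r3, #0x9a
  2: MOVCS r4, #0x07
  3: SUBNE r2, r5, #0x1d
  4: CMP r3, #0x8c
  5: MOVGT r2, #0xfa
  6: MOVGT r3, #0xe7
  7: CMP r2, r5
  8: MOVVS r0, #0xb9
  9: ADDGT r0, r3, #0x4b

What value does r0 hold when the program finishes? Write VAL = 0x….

[0] flags=1001 → (cmp)
[1] flags=1001 MI?T → r3=0x9a
[2] flags=1001 CS?F → skip
[3] flags=1001 NE?T → r2=0x4e
[4] flags=0010 → (cmp)
[5] flags=0010 GT?T → r2=0xfa
[6] flags=0010 GT?T → r3=0xe7
[7] flags=1010 → (cmp)
[8] flags=1010 VS?F → skip
[9] flags=1010 GT?F → skip

VAL = 0x26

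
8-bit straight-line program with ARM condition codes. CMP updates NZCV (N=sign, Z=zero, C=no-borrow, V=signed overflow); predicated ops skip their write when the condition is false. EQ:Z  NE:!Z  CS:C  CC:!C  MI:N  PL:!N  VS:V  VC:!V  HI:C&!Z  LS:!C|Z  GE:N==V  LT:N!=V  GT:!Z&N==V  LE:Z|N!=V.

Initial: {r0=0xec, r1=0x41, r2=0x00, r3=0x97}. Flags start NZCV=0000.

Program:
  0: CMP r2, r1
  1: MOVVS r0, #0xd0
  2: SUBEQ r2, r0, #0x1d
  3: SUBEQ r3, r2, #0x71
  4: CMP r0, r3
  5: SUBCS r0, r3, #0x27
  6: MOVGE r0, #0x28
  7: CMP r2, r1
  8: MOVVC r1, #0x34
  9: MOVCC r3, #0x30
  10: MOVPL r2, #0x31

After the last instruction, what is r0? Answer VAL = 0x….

0: ✓ CMP  NZCV=1000
1: · MOVVS
2: · SUBEQ
3: · SUBEQ
4: ✓ CMP  NZCV=0010
5: ✓ SUBCS  r0←0x70
6: ✓ MOVGE  r0←0x28
7: ✓ CMP  NZCV=1000
8: ✓ MOVVC  r1←0x34
9: ✓ MOVCC  r3←0x30
10: · MOVPL

VAL = 0x28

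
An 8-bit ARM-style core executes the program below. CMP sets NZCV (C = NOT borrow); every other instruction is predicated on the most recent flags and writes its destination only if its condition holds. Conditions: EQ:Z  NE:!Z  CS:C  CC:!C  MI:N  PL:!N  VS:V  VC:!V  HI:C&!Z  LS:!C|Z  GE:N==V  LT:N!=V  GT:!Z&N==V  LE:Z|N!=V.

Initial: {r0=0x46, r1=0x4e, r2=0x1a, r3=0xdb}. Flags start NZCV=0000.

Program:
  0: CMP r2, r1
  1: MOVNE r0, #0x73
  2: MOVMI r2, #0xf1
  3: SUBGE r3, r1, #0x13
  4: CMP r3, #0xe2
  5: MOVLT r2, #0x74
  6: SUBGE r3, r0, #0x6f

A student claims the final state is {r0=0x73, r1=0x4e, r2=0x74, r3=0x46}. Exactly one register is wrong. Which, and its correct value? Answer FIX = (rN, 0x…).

FIX = (r3, 0xdb)

0: ✓ CMP  NZCV=1000
1: ✓ MOVNE  r0←0x73
2: ✓ MOVMI  r2←0xf1
3: · SUBGE
4: ✓ CMP  NZCV=1000
5: ✓ MOVLT  r2←0x74
6: · SUBGE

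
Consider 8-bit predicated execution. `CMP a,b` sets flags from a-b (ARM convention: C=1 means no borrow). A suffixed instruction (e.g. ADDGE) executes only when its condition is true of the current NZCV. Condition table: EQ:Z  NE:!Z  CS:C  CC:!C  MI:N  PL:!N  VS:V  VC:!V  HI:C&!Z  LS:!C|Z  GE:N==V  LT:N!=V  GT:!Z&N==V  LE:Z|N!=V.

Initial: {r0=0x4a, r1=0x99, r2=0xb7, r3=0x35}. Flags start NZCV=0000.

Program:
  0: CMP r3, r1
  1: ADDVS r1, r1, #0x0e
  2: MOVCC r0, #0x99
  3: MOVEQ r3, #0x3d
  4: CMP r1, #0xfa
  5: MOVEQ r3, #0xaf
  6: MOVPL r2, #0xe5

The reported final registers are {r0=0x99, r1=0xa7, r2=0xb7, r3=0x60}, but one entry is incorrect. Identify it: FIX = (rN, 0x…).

0: ✓ CMP  NZCV=1001
1: ✓ ADDVS  r1←0xa7
2: ✓ MOVCC  r0←0x99
3: · MOVEQ
4: ✓ CMP  NZCV=1000
5: · MOVEQ
6: · MOVPL

FIX = (r3, 0x35)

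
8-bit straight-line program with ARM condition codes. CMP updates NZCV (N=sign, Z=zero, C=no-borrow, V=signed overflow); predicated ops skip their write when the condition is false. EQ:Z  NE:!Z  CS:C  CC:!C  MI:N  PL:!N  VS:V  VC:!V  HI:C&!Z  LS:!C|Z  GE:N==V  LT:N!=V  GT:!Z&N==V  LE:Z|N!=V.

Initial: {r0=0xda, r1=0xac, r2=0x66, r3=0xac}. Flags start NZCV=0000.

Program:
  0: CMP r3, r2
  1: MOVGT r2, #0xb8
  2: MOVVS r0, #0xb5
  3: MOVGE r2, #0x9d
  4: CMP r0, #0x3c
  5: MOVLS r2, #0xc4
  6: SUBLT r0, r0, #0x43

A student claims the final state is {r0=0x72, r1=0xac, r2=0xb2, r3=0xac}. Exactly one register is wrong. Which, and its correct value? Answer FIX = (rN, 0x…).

0: ✓ CMP  NZCV=0011
1: · MOVGT
2: ✓ MOVVS  r0←0xb5
3: · MOVGE
4: ✓ CMP  NZCV=0011
5: · MOVLS
6: ✓ SUBLT  r0←0x72

FIX = (r2, 0x66)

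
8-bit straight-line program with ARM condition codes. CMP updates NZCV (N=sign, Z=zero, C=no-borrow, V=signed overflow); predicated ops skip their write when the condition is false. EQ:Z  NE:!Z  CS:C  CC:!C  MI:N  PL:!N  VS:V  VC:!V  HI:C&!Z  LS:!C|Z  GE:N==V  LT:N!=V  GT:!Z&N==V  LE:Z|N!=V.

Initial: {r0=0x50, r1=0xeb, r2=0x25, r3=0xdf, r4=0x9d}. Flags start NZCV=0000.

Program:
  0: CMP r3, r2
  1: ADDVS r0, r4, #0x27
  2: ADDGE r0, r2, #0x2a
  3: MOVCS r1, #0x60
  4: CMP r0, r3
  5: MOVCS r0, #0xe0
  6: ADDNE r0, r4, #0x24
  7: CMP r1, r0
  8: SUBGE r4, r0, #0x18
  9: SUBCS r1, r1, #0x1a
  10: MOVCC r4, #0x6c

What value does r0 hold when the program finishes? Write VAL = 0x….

VAL = 0xc1

0: ✓ CMP  NZCV=1010
1: · ADDVS
2: · ADDGE
3: ✓ MOVCS  r1←0x60
4: ✓ CMP  NZCV=0000
5: · MOVCS
6: ✓ ADDNE  r0←0xc1
7: ✓ CMP  NZCV=1001
8: ✓ SUBGE  r4←0xa9
9: · SUBCS
10: ✓ MOVCC  r4←0x6c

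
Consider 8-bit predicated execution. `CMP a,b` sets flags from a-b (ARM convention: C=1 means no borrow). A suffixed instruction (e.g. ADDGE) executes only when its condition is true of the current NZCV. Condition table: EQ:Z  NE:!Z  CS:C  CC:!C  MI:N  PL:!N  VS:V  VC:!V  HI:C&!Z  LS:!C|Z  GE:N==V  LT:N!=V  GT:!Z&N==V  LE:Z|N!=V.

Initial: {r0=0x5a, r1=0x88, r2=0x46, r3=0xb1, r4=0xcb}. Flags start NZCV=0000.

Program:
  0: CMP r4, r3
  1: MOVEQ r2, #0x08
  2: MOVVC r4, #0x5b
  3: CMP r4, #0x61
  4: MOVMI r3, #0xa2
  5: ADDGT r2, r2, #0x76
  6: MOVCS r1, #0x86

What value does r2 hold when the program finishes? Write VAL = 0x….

0: ✓ CMP  NZCV=0010
1: · MOVEQ
2: ✓ MOVVC  r4←0x5b
3: ✓ CMP  NZCV=1000
4: ✓ MOVMI  r3←0xa2
5: · ADDGT
6: · MOVCS

VAL = 0x46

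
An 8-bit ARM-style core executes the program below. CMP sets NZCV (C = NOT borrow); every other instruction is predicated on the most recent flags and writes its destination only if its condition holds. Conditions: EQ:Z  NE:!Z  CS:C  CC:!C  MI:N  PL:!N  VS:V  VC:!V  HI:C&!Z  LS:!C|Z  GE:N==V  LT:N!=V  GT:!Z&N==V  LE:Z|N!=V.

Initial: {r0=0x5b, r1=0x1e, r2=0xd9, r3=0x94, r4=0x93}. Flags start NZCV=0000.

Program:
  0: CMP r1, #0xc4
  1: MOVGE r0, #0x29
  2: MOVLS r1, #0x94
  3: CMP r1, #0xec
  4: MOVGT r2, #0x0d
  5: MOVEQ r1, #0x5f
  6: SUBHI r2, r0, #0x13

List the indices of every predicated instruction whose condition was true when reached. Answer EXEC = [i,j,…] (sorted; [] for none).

EXEC = [1,2]

[0] flags=0000 → (cmp)
[1] flags=0000 GE?T → r0=0x29
[2] flags=0000 LS?T → r1=0x94
[3] flags=1000 → (cmp)
[4] flags=1000 GT?F → skip
[5] flags=1000 EQ?F → skip
[6] flags=1000 HI?F → skip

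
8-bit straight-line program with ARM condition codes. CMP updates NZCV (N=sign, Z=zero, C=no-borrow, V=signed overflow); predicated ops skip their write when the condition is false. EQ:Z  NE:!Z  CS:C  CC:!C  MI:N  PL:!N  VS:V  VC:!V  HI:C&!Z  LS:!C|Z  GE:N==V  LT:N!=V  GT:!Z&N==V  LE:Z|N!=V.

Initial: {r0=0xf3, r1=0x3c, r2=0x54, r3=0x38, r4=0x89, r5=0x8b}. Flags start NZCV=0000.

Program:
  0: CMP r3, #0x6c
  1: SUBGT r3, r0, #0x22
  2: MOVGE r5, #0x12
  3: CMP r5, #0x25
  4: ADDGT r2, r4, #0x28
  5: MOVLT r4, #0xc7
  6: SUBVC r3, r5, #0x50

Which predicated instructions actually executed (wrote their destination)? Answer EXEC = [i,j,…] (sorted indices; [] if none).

EXEC = [5]

0: ✓ CMP  NZCV=1000
1: · SUBGT
2: · MOVGE
3: ✓ CMP  NZCV=0011
4: · ADDGT
5: ✓ MOVLT  r4←0xc7
6: · SUBVC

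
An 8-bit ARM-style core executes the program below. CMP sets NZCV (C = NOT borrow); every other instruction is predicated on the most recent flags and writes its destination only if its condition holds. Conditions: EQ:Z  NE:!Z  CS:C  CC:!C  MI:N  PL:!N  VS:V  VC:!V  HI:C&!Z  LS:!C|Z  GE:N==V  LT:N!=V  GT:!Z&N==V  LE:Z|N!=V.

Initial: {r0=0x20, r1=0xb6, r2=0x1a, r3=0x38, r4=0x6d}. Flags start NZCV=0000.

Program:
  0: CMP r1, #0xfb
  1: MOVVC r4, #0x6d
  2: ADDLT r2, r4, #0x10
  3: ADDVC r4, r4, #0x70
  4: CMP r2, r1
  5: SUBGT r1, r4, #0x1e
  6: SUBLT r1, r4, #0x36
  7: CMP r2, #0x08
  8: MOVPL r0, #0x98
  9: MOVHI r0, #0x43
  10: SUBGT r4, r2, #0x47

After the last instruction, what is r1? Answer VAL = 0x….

[0] flags=1000 → (cmp)
[1] flags=1000 VC?T → r4=0x6d
[2] flags=1000 LT?T → r2=0x7d
[3] flags=1000 VC?T → r4=0xdd
[4] flags=1001 → (cmp)
[5] flags=1001 GT?T → r1=0xbf
[6] flags=1001 LT?F → skip
[7] flags=0010 → (cmp)
[8] flags=0010 PL?T → r0=0x98
[9] flags=0010 HI?T → r0=0x43
[10] flags=0010 GT?T → r4=0x36

VAL = 0xbf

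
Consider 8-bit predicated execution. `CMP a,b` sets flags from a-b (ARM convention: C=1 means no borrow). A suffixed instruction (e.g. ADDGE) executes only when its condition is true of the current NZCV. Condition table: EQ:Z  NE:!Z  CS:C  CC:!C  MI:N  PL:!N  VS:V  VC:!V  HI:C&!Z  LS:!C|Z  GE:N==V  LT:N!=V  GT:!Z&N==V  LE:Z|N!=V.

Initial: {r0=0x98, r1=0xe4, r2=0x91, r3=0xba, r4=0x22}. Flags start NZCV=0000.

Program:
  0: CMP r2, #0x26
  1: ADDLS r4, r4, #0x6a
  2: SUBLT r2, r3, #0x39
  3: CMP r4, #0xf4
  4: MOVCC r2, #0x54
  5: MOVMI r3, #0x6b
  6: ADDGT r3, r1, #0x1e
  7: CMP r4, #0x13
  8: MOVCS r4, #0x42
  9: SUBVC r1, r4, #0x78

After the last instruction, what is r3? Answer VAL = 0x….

0: ✓ CMP  NZCV=0011
1: · ADDLS
2: ✓ SUBLT  r2←0x81
3: ✓ CMP  NZCV=0000
4: ✓ MOVCC  r2←0x54
5: · MOVMI
6: ✓ ADDGT  r3←0x02
7: ✓ CMP  NZCV=0010
8: ✓ MOVCS  r4←0x42
9: ✓ SUBVC  r1←0xca

VAL = 0x02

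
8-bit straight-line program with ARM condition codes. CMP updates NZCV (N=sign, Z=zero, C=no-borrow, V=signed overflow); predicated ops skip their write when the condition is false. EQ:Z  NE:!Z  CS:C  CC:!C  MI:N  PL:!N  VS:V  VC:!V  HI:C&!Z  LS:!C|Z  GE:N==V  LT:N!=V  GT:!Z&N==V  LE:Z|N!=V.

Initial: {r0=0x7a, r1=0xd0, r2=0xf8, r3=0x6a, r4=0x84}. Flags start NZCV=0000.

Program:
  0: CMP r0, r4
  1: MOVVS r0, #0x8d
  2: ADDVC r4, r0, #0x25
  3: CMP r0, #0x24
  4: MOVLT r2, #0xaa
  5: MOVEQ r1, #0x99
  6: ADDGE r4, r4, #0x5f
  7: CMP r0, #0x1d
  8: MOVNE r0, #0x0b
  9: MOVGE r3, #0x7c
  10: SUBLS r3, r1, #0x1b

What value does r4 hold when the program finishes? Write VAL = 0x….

VAL = 0x84

0: ✓ CMP  NZCV=1001
1: ✓ MOVVS  r0←0x8d
2: · ADDVC
3: ✓ CMP  NZCV=0011
4: ✓ MOVLT  r2←0xaa
5: · MOVEQ
6: · ADDGE
7: ✓ CMP  NZCV=0011
8: ✓ MOVNE  r0←0x0b
9: · MOVGE
10: · SUBLS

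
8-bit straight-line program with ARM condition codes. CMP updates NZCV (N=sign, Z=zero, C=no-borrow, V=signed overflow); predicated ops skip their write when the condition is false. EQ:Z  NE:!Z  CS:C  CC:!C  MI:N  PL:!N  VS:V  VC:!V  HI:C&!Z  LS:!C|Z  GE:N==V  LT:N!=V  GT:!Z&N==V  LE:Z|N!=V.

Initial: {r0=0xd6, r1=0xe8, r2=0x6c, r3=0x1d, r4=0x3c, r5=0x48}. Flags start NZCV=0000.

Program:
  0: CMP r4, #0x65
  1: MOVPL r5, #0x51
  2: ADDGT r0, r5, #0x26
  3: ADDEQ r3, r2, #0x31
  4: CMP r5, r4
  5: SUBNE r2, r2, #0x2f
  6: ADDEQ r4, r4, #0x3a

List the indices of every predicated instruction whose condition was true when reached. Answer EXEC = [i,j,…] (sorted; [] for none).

EXEC = [5]

0: ✓ CMP  NZCV=1000
1: · MOVPL
2: · ADDGT
3: · ADDEQ
4: ✓ CMP  NZCV=0010
5: ✓ SUBNE  r2←0x3d
6: · ADDEQ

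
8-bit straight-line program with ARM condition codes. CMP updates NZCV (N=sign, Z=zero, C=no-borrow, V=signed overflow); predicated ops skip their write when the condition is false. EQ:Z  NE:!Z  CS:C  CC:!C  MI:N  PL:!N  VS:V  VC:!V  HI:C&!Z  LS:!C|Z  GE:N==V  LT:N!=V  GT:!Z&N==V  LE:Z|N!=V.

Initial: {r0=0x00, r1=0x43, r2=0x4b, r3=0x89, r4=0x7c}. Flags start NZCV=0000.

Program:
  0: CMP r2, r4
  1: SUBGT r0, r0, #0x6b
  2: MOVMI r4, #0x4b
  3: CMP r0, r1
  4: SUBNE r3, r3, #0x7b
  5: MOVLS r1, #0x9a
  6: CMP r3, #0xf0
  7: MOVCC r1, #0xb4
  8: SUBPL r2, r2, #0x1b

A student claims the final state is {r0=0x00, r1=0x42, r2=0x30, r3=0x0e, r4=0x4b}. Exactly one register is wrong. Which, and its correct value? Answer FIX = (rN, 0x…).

[0] flags=1000 → (cmp)
[1] flags=1000 GT?F → skip
[2] flags=1000 MI?T → r4=0x4b
[3] flags=1000 → (cmp)
[4] flags=1000 NE?T → r3=0x0e
[5] flags=1000 LS?T → r1=0x9a
[6] flags=0000 → (cmp)
[7] flags=0000 CC?T → r1=0xb4
[8] flags=0000 PL?T → r2=0x30

FIX = (r1, 0xb4)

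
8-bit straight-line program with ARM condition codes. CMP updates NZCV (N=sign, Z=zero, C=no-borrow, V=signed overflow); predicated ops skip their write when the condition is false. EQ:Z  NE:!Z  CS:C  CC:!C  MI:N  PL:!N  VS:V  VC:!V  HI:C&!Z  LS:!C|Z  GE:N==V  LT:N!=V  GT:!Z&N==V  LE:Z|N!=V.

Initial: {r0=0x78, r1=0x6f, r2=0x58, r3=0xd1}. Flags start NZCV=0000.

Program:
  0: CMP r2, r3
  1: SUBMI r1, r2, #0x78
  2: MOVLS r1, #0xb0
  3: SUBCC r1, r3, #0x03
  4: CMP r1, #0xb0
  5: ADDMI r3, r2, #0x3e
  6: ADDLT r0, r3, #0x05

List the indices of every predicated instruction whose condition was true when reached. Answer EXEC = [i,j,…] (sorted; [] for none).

EXEC = [1,2,3]

0: ✓ CMP  NZCV=1001
1: ✓ SUBMI  r1←0xe0
2: ✓ MOVLS  r1←0xb0
3: ✓ SUBCC  r1←0xce
4: ✓ CMP  NZCV=0010
5: · ADDMI
6: · ADDLT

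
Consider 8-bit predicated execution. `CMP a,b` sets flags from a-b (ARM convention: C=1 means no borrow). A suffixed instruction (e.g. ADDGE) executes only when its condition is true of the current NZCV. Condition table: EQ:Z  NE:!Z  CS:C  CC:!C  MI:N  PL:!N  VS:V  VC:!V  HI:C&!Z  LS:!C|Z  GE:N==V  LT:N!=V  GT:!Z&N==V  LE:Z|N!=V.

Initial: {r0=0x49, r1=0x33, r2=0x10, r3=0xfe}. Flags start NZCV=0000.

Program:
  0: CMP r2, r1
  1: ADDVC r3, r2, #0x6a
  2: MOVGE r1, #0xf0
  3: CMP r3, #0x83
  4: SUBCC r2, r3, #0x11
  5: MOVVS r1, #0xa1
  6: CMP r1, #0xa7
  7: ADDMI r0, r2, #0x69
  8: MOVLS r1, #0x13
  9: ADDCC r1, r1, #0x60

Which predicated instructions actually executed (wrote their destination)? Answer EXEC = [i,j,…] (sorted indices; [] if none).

EXEC = [1,4,5,7,8,9]

0: ✓ CMP  NZCV=1000
1: ✓ ADDVC  r3←0x7a
2: · MOVGE
3: ✓ CMP  NZCV=1001
4: ✓ SUBCC  r2←0x69
5: ✓ MOVVS  r1←0xa1
6: ✓ CMP  NZCV=1000
7: ✓ ADDMI  r0←0xd2
8: ✓ MOVLS  r1←0x13
9: ✓ ADDCC  r1←0x73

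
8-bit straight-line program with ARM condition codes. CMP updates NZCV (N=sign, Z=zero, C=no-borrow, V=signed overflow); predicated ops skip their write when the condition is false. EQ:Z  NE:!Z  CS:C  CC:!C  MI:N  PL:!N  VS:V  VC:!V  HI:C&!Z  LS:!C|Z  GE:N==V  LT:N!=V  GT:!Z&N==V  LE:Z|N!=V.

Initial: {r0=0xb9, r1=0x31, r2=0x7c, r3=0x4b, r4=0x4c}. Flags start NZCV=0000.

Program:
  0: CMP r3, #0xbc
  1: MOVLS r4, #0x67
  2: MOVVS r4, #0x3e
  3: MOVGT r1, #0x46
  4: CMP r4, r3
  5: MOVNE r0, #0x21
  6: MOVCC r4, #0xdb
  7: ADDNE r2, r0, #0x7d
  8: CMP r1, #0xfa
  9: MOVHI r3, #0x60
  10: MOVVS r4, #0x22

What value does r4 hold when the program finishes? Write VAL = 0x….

VAL = 0xdb

[0] flags=1001 → (cmp)
[1] flags=1001 LS?T → r4=0x67
[2] flags=1001 VS?T → r4=0x3e
[3] flags=1001 GT?T → r1=0x46
[4] flags=1000 → (cmp)
[5] flags=1000 NE?T → r0=0x21
[6] flags=1000 CC?T → r4=0xdb
[7] flags=1000 NE?T → r2=0x9e
[8] flags=0000 → (cmp)
[9] flags=0000 HI?F → skip
[10] flags=0000 VS?F → skip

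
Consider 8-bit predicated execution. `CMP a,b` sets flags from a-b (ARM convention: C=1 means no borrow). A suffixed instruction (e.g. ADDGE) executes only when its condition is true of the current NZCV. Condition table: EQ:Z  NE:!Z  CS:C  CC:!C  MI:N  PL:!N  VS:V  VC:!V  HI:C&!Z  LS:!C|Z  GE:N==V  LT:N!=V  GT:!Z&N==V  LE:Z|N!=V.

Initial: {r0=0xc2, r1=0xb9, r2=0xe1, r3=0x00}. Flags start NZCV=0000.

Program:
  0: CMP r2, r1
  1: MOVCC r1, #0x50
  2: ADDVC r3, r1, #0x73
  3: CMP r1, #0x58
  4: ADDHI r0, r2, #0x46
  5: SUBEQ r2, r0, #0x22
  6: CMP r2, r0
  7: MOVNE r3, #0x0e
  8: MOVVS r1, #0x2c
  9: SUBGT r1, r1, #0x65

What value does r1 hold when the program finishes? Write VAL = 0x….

VAL = 0xb9

0: ✓ CMP  NZCV=0010
1: · MOVCC
2: ✓ ADDVC  r3←0x2c
3: ✓ CMP  NZCV=0011
4: ✓ ADDHI  r0←0x27
5: · SUBEQ
6: ✓ CMP  NZCV=1010
7: ✓ MOVNE  r3←0x0e
8: · MOVVS
9: · SUBGT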